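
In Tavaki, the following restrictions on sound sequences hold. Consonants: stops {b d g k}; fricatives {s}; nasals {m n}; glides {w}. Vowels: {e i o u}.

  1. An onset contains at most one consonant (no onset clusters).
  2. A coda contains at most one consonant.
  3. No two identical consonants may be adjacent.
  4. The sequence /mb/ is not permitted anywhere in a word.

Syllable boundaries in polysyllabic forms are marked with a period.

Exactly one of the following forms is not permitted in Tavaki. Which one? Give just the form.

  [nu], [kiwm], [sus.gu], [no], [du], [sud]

[nu] — σ1 onset /n/, coda /∅/ ok → permitted
[kiwm] — violates constraint 2: syllable 1 coda /wm/ has 2 consonants (> 1) → not permitted
[sus.gu] — σ1 onset /s/, coda /s/ ok; σ2 onset /g/, coda /∅/ ok → permitted
[no] — σ1 onset /n/, coda /∅/ ok → permitted
[du] — σ1 onset /d/, coda /∅/ ok → permitted
[sud] — σ1 onset /s/, coda /d/ ok → permitted

[kiwm]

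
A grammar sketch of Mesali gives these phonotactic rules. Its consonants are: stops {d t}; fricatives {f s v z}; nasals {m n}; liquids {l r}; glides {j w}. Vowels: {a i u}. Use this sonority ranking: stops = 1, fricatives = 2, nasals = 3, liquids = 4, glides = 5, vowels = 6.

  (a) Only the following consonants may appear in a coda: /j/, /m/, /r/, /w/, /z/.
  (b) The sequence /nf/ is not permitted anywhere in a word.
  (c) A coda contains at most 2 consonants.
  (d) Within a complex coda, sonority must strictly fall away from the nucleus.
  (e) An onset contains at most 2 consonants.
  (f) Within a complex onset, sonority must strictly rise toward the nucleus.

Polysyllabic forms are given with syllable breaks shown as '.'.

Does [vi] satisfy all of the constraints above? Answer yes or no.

[vi] — σ1 onset /v/, coda /∅/ ok → phonotactically legal

yes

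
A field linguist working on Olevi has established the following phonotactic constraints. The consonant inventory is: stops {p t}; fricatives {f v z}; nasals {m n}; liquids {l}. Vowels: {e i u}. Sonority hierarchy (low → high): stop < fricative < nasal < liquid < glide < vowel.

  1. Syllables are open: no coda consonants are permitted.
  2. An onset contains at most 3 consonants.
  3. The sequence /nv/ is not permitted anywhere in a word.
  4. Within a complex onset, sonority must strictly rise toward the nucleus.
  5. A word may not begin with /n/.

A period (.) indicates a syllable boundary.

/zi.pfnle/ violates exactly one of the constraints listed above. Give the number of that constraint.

/zi.pfnle/: syllable 2 onset /pfnl/ has 4 consonants (> 3).
This is a violation of constraint 2: "An onset contains at most 3 consonants."
The remaining constraints (1, 3, 4, 5) are satisfied.

2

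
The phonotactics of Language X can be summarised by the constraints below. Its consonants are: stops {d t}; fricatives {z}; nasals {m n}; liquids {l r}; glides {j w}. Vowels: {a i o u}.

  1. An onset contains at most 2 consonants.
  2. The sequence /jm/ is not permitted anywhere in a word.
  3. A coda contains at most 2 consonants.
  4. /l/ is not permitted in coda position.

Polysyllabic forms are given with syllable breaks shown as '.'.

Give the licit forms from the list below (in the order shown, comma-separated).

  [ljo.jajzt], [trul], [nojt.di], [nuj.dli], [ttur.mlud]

[ljo.jajzt] — violates constraint 3: syllable 2 coda /jzt/ has 3 consonants (> 2) → illicit
[trul] — violates constraint 4: syllable 1 coda contains /l/ → illicit
[nojt.di] — σ1 onset /n/, coda /jt/ (2C) ok; σ2 onset /d/, coda /∅/ ok → licit
[nuj.dli] — σ1 onset /n/, coda /j/ ok; σ2 onset /dl/ (2C), coda /∅/ ok → licit
[ttur.mlud] — σ1 onset /tt/ (2C), coda /r/ ok; σ2 onset /ml/ (2C), coda /d/ ok → licit

[nojt.di], [nuj.dli], [ttur.mlud]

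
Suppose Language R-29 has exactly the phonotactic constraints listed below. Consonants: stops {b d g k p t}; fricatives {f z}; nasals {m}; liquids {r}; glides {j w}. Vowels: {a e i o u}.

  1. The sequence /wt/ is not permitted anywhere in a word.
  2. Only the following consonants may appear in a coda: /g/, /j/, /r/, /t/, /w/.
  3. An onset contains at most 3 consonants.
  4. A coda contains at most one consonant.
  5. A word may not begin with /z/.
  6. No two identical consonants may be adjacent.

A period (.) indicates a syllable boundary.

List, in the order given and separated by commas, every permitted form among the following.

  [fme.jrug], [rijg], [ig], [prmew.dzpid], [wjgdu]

[fme.jrug] — σ1 onset /fm/ (2C), coda /∅/ ok; σ2 onset /jr/ (2C), coda /g/ ok → permitted
[rijg] — violates constraint 4: syllable 1 coda /jg/ has 2 consonants (> 1) → not permitted
[ig] — σ1 onset /∅/, coda /g/ ok → permitted
[prmew.dzpid] — violates constraint 2: syllable 2 coda contains /d/, which is not a licensed coda consonant → not permitted
[wjgdu] — violates constraint 3: syllable 1 onset /wjgd/ has 4 consonants (> 3) → not permitted

[fme.jrug], [ig]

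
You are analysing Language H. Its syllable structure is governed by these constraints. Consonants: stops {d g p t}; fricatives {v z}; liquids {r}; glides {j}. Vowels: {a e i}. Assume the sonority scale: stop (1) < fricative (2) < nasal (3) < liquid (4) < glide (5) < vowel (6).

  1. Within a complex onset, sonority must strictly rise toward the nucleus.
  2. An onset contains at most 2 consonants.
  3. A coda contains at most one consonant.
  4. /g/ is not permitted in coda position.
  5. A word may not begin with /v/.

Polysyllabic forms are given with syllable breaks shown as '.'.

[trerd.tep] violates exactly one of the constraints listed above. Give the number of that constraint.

[trerd.tep]: syllable 1 coda /rd/ has 2 consonants (> 1).
This is a violation of constraint 3: "A coda contains at most one consonant."
The remaining constraints (1, 2, 4, 5) are satisfied.

3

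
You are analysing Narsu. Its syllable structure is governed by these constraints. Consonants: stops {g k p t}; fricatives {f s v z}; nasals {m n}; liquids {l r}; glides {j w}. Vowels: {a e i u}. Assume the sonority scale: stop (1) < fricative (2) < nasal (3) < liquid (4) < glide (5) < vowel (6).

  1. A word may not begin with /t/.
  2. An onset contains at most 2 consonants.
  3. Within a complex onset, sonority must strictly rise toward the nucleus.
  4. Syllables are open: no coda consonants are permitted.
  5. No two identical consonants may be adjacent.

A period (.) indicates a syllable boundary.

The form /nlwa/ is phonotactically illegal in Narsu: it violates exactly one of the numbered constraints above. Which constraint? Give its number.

2

/nlwa/: syllable 1 onset /nlw/ has 3 consonants (> 2).
This is a violation of constraint 2: "An onset contains at most 2 consonants."
The remaining constraints (1, 3, 4, 5) are satisfied.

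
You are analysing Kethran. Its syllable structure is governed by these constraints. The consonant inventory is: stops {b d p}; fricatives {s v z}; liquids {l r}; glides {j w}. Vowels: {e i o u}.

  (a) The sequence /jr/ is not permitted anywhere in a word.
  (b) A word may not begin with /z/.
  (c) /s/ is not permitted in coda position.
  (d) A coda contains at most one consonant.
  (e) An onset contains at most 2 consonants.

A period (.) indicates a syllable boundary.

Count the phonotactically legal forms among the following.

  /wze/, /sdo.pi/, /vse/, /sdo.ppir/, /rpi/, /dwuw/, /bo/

7

/wze/ — σ1 onset /wz/ (2C), coda /∅/ ok → phonotactically legal
/sdo.pi/ — σ1 onset /sd/ (2C), coda /∅/ ok; σ2 onset /p/, coda /∅/ ok → phonotactically legal
/vse/ — σ1 onset /vs/ (2C), coda /∅/ ok → phonotactically legal
/sdo.ppir/ — σ1 onset /sd/ (2C), coda /∅/ ok; σ2 onset /pp/ (2C), coda /r/ ok → phonotactically legal
/rpi/ — σ1 onset /rp/ (2C), coda /∅/ ok → phonotactically legal
/dwuw/ — σ1 onset /dw/ (2C), coda /w/ ok → phonotactically legal
/bo/ — σ1 onset /b/, coda /∅/ ok → phonotactically legal
Phonotactically legal: /wze/, /sdo.pi/, /vse/, /sdo.ppir/, /rpi/, /dwuw/, /bo/ → 7.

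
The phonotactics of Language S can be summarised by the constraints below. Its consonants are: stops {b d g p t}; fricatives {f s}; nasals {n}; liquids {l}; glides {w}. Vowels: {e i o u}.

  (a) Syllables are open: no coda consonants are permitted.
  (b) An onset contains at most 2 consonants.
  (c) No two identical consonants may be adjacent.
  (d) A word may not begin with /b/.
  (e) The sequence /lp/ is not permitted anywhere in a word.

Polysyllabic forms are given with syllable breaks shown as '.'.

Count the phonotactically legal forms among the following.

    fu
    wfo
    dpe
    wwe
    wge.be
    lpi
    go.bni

5

fu — σ1 onset /f/, coda /∅/ ok → phonotactically legal
wfo — σ1 onset /wf/ (2C), coda /∅/ ok → phonotactically legal
dpe — σ1 onset /dp/ (2C), coda /∅/ ok → phonotactically legal
wwe — violates constraint (c): adjacent identical consonants /ww/ → phonotactically illegal
wge.be — σ1 onset /wg/ (2C), coda /∅/ ok; σ2 onset /b/, coda /∅/ ok → phonotactically legal
lpi — violates constraint (e): contains banned sequence /lp/ → phonotactically illegal
go.bni — σ1 onset /g/, coda /∅/ ok; σ2 onset /bn/ (2C), coda /∅/ ok → phonotactically legal
Phonotactically legal: fu, wfo, dpe, wge.be, go.bni → 5.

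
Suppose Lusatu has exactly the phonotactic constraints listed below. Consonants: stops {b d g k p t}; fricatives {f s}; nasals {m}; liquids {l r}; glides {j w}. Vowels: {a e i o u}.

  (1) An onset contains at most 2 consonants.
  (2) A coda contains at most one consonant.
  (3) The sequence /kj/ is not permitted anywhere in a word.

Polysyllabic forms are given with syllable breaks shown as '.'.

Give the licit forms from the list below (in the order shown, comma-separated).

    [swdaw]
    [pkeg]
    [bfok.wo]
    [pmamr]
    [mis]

[swdaw] — violates constraint 1: syllable 1 onset /swd/ has 3 consonants (> 2) → illicit
[pkeg] — σ1 onset /pk/ (2C), coda /g/ ok → licit
[bfok.wo] — σ1 onset /bf/ (2C), coda /k/ ok; σ2 onset /w/, coda /∅/ ok → licit
[pmamr] — violates constraint 2: syllable 1 coda /mr/ has 2 consonants (> 1) → illicit
[mis] — σ1 onset /m/, coda /s/ ok → licit

[pkeg], [bfok.wo], [mis]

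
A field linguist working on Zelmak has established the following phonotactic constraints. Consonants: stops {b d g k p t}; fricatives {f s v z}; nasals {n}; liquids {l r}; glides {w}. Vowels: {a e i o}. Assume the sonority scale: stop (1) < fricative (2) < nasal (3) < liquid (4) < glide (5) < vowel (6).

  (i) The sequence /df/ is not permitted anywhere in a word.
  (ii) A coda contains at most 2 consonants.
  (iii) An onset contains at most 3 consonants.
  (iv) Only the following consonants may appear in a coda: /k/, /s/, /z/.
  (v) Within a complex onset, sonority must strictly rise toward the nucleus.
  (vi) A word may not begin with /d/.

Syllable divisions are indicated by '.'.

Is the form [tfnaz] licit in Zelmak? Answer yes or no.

yes

[tfnaz] — σ1 onset /tfn/ (1→2→3 rises), coda /z/ ok → licit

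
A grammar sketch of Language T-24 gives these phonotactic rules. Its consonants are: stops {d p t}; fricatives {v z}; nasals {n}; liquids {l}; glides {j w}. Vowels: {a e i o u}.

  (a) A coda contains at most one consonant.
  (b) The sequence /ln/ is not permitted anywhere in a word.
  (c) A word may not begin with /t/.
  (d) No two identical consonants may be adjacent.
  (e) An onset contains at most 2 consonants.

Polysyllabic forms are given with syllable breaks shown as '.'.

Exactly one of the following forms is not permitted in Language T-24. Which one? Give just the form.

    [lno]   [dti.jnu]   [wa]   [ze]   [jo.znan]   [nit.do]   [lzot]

[lno]

[lno] — violates constraint (b): contains banned sequence /ln/ → not permitted
[dti.jnu] — σ1 onset /dt/ (2C), coda /∅/ ok; σ2 onset /jn/ (2C), coda /∅/ ok → permitted
[wa] — σ1 onset /w/, coda /∅/ ok → permitted
[ze] — σ1 onset /z/, coda /∅/ ok → permitted
[jo.znan] — σ1 onset /j/, coda /∅/ ok; σ2 onset /zn/ (2C), coda /n/ ok → permitted
[nit.do] — σ1 onset /n/, coda /t/ ok; σ2 onset /d/, coda /∅/ ok → permitted
[lzot] — σ1 onset /lz/ (2C), coda /t/ ok → permitted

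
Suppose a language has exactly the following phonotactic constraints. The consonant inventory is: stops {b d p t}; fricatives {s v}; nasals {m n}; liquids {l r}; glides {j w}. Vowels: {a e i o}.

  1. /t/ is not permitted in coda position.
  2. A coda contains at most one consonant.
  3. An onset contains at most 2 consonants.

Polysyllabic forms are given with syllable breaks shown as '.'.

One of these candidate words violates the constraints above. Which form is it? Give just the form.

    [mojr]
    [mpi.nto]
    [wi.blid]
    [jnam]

[mojr] — violates constraint 2: syllable 1 coda /jr/ has 2 consonants (> 1) → phonotactically illegal
[mpi.nto] — σ1 onset /mp/ (2C), coda /∅/ ok; σ2 onset /nt/ (2C), coda /∅/ ok → phonotactically legal
[wi.blid] — σ1 onset /w/, coda /∅/ ok; σ2 onset /bl/ (2C), coda /d/ ok → phonotactically legal
[jnam] — σ1 onset /jn/ (2C), coda /m/ ok → phonotactically legal

[mojr]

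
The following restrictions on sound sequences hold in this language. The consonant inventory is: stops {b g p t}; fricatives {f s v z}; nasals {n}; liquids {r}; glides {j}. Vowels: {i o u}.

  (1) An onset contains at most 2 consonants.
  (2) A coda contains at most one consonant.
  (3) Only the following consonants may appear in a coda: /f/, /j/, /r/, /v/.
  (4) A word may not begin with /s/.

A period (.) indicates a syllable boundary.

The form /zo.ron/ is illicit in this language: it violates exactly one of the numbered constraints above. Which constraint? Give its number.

/zo.ron/: syllable 2 coda contains /n/, which is not a licensed coda consonant.
This is a violation of constraint 3: "Only the following consonants may appear in a coda: /f/, /j/, /r/, /v/."
The remaining constraints (1, 2, 4) are satisfied.

3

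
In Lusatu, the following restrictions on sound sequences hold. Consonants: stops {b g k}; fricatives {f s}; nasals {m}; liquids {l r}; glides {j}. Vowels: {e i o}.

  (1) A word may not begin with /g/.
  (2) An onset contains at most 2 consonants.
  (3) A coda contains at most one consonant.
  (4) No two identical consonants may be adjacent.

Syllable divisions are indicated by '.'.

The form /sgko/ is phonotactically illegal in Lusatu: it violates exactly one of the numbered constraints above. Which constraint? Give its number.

2

/sgko/: syllable 1 onset /sgk/ has 3 consonants (> 2).
This is a violation of constraint 2: "An onset contains at most 2 consonants."
The remaining constraints (1, 3, 4) are satisfied.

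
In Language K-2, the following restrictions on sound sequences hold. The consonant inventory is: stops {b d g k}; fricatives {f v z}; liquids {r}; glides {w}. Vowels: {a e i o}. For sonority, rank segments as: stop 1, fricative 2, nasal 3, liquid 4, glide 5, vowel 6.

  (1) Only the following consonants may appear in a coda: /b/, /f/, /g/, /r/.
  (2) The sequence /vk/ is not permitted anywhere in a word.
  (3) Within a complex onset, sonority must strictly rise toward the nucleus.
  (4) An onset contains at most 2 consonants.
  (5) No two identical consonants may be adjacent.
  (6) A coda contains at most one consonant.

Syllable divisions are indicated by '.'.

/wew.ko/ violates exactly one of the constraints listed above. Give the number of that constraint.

1

/wew.ko/: syllable 1 coda contains /w/, which is not a licensed coda consonant.
This is a violation of constraint 1: "Only the following consonants may appear in a coda: /b/, /f/, /g/, /r/."
The remaining constraints (2, 3, 4, 5, 6) are satisfied.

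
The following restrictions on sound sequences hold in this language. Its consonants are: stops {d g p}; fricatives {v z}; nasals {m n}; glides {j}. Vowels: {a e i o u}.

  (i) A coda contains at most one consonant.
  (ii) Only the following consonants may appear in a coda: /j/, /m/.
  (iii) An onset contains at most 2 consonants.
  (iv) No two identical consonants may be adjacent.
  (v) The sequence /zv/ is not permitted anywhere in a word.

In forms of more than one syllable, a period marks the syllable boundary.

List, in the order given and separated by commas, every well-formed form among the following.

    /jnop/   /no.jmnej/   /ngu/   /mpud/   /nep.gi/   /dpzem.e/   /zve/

/jnop/ — violates constraint (ii): syllable 1 coda contains /p/, which is not a licensed coda consonant → ill-formed
/no.jmnej/ — violates constraint (iii): syllable 2 onset /jmn/ has 3 consonants (> 2) → ill-formed
/ngu/ — σ1 onset /ng/ (2C), coda /∅/ ok → well-formed
/mpud/ — violates constraint (ii): syllable 1 coda contains /d/, which is not a licensed coda consonant → ill-formed
/nep.gi/ — violates constraint (ii): syllable 1 coda contains /p/, which is not a licensed coda consonant → ill-formed
/dpzem.e/ — violates constraint (iii): syllable 1 onset /dpz/ has 3 consonants (> 2) → ill-formed
/zve/ — violates constraint (v): contains banned sequence /zv/ → ill-formed

/ngu/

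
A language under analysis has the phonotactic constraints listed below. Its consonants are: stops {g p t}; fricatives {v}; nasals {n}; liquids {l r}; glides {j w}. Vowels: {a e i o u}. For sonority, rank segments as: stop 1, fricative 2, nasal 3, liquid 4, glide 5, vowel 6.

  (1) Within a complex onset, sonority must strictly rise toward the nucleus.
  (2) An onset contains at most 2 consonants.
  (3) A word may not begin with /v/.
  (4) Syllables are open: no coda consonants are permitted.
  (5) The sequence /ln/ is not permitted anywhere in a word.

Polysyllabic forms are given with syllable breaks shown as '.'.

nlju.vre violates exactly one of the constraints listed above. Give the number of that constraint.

nlju.vre: syllable 1 onset /nlj/ has 3 consonants (> 2).
This is a violation of constraint 2: "An onset contains at most 2 consonants."
The remaining constraints (1, 3, 4, 5) are satisfied.

2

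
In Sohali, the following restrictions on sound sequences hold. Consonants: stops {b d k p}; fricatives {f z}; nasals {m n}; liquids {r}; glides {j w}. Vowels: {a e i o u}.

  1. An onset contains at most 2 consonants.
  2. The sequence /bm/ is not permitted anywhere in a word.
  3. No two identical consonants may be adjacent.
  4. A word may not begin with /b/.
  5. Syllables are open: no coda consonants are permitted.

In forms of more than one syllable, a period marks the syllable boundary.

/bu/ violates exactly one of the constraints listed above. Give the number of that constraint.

/bu/: word begins with /b/.
This is a violation of constraint 4: "A word may not begin with /b/."
The remaining constraints (1, 2, 3, 5) are satisfied.

4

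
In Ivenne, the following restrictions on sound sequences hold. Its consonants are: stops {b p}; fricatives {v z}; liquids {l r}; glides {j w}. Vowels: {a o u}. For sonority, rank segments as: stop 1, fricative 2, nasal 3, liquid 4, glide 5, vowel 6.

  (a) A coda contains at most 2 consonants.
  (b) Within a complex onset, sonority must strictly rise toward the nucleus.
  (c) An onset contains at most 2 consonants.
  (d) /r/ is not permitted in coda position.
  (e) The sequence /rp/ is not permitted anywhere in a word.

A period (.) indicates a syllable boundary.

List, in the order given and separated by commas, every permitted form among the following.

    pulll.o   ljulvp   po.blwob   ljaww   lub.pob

pulll.o — violates constraint (a): syllable 1 coda /lll/ has 3 consonants (> 2) → not permitted
ljulvp — violates constraint (a): syllable 1 coda /lvp/ has 3 consonants (> 2) → not permitted
po.blwob — violates constraint (c): syllable 2 onset /blw/ has 3 consonants (> 2) → not permitted
ljaww — σ1 onset /lj/ (4→5 rises), coda /ww/ (2C) ok → permitted
lub.pob — σ1 onset /l/, coda /b/ ok; σ2 onset /p/, coda /b/ ok → permitted

ljaww, lub.pob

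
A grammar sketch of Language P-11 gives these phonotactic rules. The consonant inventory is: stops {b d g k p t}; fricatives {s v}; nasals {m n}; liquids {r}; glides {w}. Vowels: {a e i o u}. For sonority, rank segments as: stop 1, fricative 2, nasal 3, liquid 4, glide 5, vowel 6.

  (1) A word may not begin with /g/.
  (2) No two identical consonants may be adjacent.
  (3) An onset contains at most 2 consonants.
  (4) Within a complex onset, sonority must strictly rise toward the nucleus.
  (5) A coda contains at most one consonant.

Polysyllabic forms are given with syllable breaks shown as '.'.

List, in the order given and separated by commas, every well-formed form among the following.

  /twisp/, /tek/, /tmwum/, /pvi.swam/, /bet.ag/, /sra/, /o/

/tek/, /pvi.swam/, /bet.ag/, /sra/, /o/

/twisp/ — violates constraint 5: syllable 1 coda /sp/ has 2 consonants (> 1) → ill-formed
/tek/ — σ1 onset /t/, coda /k/ ok → well-formed
/tmwum/ — violates constraint 3: syllable 1 onset /tmw/ has 3 consonants (> 2) → ill-formed
/pvi.swam/ — σ1 onset /pv/ (1→2 rises), coda /∅/ ok; σ2 onset /sw/ (2→5 rises), coda /m/ ok → well-formed
/bet.ag/ — σ1 onset /b/, coda /t/ ok; σ2 onset /∅/, coda /g/ ok → well-formed
/sra/ — σ1 onset /sr/ (2→4 rises), coda /∅/ ok → well-formed
/o/ — σ1 onset /∅/, coda /∅/ ok → well-formed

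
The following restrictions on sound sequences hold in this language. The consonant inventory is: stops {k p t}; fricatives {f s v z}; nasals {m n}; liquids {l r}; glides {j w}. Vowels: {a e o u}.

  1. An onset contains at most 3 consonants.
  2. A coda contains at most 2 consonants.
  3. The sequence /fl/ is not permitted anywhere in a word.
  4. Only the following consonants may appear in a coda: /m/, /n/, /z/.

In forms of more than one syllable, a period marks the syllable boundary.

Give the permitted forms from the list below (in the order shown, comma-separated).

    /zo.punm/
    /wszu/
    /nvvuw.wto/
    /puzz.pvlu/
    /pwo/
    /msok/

/zo.punm/, /wszu/, /puzz.pvlu/, /pwo/

/zo.punm/ — σ1 onset /z/, coda /∅/ ok; σ2 onset /p/, coda /nm/ (2C) ok → permitted
/wszu/ — σ1 onset /wsz/ (3C), coda /∅/ ok → permitted
/nvvuw.wto/ — violates constraint 4: syllable 1 coda contains /w/, which is not a licensed coda consonant → not permitted
/puzz.pvlu/ — σ1 onset /p/, coda /zz/ (2C) ok; σ2 onset /pvl/ (3C), coda /∅/ ok → permitted
/pwo/ — σ1 onset /pw/ (2C), coda /∅/ ok → permitted
/msok/ — violates constraint 4: syllable 1 coda contains /k/, which is not a licensed coda consonant → not permitted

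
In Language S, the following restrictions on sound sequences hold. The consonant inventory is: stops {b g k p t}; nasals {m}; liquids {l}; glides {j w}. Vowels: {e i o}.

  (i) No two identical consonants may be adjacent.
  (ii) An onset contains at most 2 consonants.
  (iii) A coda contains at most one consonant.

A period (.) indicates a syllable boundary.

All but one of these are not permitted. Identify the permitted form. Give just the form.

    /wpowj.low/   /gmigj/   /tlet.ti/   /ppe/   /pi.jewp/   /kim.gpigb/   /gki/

/gki/

/wpowj.low/ — violates constraint (iii): syllable 1 coda /wj/ has 2 consonants (> 1) → not permitted
/gmigj/ — violates constraint (iii): syllable 1 coda /gj/ has 2 consonants (> 1) → not permitted
/tlet.ti/ — violates constraint (i): adjacent identical consonants /tt/ → not permitted
/ppe/ — violates constraint (i): adjacent identical consonants /pp/ → not permitted
/pi.jewp/ — violates constraint (iii): syllable 2 coda /wp/ has 2 consonants (> 1) → not permitted
/kim.gpigb/ — violates constraint (iii): syllable 2 coda /gb/ has 2 consonants (> 1) → not permitted
/gki/ — σ1 onset /gk/ (2C), coda /∅/ ok → permitted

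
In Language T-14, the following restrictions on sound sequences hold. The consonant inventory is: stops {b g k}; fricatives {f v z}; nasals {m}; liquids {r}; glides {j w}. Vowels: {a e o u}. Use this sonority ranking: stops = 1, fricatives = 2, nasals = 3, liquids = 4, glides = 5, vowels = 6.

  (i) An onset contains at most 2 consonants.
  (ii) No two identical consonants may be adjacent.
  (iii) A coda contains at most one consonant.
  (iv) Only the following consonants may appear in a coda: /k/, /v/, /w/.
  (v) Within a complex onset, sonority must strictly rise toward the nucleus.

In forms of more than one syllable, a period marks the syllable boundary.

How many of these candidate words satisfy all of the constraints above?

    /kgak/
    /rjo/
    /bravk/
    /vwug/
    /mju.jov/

2

/kgak/ — violates constraint (v): syllable 1 onset /kg/: /k/ (stop, 1) → /g/ (stop, 1) does not rise → illicit
/rjo/ — σ1 onset /rj/ (4→5 rises), coda /∅/ ok → licit
/bravk/ — violates constraint (iii): syllable 1 coda /vk/ has 2 consonants (> 1) → illicit
/vwug/ — violates constraint (iv): syllable 1 coda contains /g/, which is not a licensed coda consonant → illicit
/mju.jov/ — σ1 onset /mj/ (3→5 rises), coda /∅/ ok; σ2 onset /j/, coda /v/ ok → licit
Licit: /rjo/, /mju.jov/ → 2.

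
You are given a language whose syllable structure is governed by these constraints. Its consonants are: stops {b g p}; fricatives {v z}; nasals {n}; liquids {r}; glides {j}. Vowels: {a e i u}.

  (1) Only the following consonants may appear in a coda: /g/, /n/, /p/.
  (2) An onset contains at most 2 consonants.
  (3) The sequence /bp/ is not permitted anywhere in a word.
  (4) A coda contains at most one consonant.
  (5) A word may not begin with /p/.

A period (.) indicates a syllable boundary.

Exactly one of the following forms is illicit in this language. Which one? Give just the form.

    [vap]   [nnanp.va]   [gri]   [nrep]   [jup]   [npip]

[vap] — σ1 onset /v/, coda /p/ ok → licit
[nnanp.va] — violates constraint 4: syllable 1 coda /np/ has 2 consonants (> 1) → illicit
[gri] — σ1 onset /gr/ (2C), coda /∅/ ok → licit
[nrep] — σ1 onset /nr/ (2C), coda /p/ ok → licit
[jup] — σ1 onset /j/, coda /p/ ok → licit
[npip] — σ1 onset /np/ (2C), coda /p/ ok → licit

[nnanp.va]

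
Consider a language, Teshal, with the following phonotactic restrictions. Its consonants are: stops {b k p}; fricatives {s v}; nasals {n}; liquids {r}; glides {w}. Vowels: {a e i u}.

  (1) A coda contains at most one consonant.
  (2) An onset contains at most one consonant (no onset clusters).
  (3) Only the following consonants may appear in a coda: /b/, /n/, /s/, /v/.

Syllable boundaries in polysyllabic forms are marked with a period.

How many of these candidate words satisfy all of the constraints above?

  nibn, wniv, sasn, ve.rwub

nibn — violates constraint 1: syllable 1 coda /bn/ has 2 consonants (> 1) → not permitted
wniv — violates constraint 2: syllable 1 onset /wn/ has 2 consonants (> 1) → not permitted
sasn — violates constraint 1: syllable 1 coda /sn/ has 2 consonants (> 1) → not permitted
ve.rwub — violates constraint 2: syllable 2 onset /rw/ has 2 consonants (> 1) → not permitted
No form is permitted → 0.

0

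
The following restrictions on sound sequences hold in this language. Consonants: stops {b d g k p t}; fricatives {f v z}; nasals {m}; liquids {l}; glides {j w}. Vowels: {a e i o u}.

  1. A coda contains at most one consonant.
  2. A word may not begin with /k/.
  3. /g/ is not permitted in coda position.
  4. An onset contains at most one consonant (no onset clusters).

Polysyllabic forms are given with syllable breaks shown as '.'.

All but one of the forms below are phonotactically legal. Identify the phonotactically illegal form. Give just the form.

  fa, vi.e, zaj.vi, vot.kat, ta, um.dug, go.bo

fa — σ1 onset /f/, coda /∅/ ok → phonotactically legal
vi.e — σ1 onset /v/, coda /∅/ ok; σ2 onset /∅/, coda /∅/ ok → phonotactically legal
zaj.vi — σ1 onset /z/, coda /j/ ok; σ2 onset /v/, coda /∅/ ok → phonotactically legal
vot.kat — σ1 onset /v/, coda /t/ ok; σ2 onset /k/, coda /t/ ok → phonotactically legal
ta — σ1 onset /t/, coda /∅/ ok → phonotactically legal
um.dug — violates constraint 3: syllable 2 coda contains /g/ → phonotactically illegal
go.bo — σ1 onset /g/, coda /∅/ ok; σ2 onset /b/, coda /∅/ ok → phonotactically legal

um.dug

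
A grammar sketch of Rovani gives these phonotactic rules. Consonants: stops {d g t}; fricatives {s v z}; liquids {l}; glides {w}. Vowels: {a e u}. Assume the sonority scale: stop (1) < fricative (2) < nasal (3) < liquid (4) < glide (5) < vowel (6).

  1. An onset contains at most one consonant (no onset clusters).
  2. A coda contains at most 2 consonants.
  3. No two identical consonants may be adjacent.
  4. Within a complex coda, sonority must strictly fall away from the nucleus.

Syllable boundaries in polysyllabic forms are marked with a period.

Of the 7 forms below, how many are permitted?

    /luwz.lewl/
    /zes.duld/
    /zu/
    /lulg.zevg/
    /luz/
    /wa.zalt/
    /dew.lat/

/luwz.lewl/ — σ1 onset /l/, coda /wz/ (5→2 falls) ok; σ2 onset /l/, coda /wl/ (5→4 falls) ok → permitted
/zes.duld/ — σ1 onset /z/, coda /s/ ok; σ2 onset /d/, coda /ld/ (4→1 falls) ok → permitted
/zu/ — σ1 onset /z/, coda /∅/ ok → permitted
/lulg.zevg/ — σ1 onset /l/, coda /lg/ (4→1 falls) ok; σ2 onset /z/, coda /vg/ (2→1 falls) ok → permitted
/luz/ — σ1 onset /l/, coda /z/ ok → permitted
/wa.zalt/ — σ1 onset /w/, coda /∅/ ok; σ2 onset /z/, coda /lt/ (4→1 falls) ok → permitted
/dew.lat/ — σ1 onset /d/, coda /w/ ok; σ2 onset /l/, coda /t/ ok → permitted
Permitted: /luwz.lewl/, /zes.duld/, /zu/, /lulg.zevg/, /luz/, /wa.zalt/, /dew.lat/ → 7.

7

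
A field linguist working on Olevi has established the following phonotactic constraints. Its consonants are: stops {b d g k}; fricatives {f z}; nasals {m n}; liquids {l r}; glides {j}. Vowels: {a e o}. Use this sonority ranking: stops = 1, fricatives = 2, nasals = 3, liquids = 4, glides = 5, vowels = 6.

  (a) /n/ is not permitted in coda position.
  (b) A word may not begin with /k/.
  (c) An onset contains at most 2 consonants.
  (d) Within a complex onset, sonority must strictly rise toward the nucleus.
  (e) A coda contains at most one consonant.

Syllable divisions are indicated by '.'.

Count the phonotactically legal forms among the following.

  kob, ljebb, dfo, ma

2

kob — violates constraint (b): word begins with /k/ → phonotactically illegal
ljebb — violates constraint (e): syllable 1 coda /bb/ has 2 consonants (> 1) → phonotactically illegal
dfo — σ1 onset /df/ (1→2 rises), coda /∅/ ok → phonotactically legal
ma — σ1 onset /m/, coda /∅/ ok → phonotactically legal
Phonotactically legal: dfo, ma → 2.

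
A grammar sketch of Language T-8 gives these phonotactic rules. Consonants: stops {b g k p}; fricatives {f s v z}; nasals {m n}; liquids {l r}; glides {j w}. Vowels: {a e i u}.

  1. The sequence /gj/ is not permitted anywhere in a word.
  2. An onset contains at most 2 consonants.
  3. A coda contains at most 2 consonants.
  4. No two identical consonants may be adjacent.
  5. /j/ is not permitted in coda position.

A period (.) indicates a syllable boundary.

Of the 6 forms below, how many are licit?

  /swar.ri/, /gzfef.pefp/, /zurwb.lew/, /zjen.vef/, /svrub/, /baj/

/swar.ri/ — violates constraint 4: adjacent identical consonants /rr/ → illicit
/gzfef.pefp/ — violates constraint 2: syllable 1 onset /gzf/ has 3 consonants (> 2) → illicit
/zurwb.lew/ — violates constraint 3: syllable 1 coda /rwb/ has 3 consonants (> 2) → illicit
/zjen.vef/ — σ1 onset /zj/ (2C), coda /n/ ok; σ2 onset /v/, coda /f/ ok → licit
/svrub/ — violates constraint 2: syllable 1 onset /svr/ has 3 consonants (> 2) → illicit
/baj/ — violates constraint 5: syllable 1 coda contains /j/ → illicit
Licit: /zjen.vef/ → 1.

1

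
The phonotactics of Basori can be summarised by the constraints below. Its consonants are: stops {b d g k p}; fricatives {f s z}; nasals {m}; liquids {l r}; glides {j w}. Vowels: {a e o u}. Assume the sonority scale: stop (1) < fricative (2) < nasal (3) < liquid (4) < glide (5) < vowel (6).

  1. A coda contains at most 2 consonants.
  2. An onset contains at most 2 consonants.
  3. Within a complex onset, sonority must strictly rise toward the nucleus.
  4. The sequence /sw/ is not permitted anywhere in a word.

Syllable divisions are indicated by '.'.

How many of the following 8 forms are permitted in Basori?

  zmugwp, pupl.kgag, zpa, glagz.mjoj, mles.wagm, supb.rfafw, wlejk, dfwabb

1

zmugwp — violates constraint 1: syllable 1 coda /gwp/ has 3 consonants (> 2) → not permitted
pupl.kgag — violates constraint 3: syllable 2 onset /kg/: /k/ (stop, 1) → /g/ (stop, 1) does not rise → not permitted
zpa — violates constraint 3: syllable 1 onset /zp/: /z/ (fricative, 2) → /p/ (stop, 1) does not rise → not permitted
glagz.mjoj — σ1 onset /gl/ (1→4 rises), coda /gz/ (2C) ok; σ2 onset /mj/ (3→5 rises), coda /j/ ok → permitted
mles.wagm — violates constraint 4: contains banned sequence /sw/ → not permitted
supb.rfafw — violates constraint 3: syllable 2 onset /rf/: /r/ (liquid, 4) → /f/ (fricative, 2) does not rise → not permitted
wlejk — violates constraint 3: syllable 1 onset /wl/: /w/ (glide, 5) → /l/ (liquid, 4) does not rise → not permitted
dfwabb — violates constraint 2: syllable 1 onset /dfw/ has 3 consonants (> 2) → not permitted
Permitted: glagz.mjoj → 1.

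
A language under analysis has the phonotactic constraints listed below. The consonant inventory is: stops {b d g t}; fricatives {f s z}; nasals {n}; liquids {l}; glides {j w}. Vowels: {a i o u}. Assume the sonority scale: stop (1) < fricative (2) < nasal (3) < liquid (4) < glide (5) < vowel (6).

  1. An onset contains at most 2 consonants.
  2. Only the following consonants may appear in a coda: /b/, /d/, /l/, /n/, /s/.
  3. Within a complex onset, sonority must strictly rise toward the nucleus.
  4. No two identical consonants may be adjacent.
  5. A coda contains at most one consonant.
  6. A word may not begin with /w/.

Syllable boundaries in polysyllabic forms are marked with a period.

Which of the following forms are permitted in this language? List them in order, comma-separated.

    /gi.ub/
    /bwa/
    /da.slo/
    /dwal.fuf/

/gi.ub/ — σ1 onset /g/, coda /∅/ ok; σ2 onset /∅/, coda /b/ ok → permitted
/bwa/ — σ1 onset /bw/ (1→5 rises), coda /∅/ ok → permitted
/da.slo/ — σ1 onset /d/, coda /∅/ ok; σ2 onset /sl/ (2→4 rises), coda /∅/ ok → permitted
/dwal.fuf/ — violates constraint 2: syllable 2 coda contains /f/, which is not a licensed coda consonant → not permitted

/gi.ub/, /bwa/, /da.slo/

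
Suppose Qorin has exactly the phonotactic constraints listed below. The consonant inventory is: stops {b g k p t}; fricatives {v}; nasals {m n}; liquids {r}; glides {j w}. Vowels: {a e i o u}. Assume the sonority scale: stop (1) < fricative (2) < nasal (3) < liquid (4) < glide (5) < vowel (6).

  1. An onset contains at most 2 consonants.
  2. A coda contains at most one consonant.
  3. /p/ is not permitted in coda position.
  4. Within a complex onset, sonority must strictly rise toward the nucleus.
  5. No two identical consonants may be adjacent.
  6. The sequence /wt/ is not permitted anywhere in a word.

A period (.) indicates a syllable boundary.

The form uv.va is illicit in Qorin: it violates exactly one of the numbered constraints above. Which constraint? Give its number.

uv.va: adjacent identical consonants /vv/.
This is a violation of constraint 5: "No two identical consonants may be adjacent."
The remaining constraints (1, 2, 3, 4, 6) are satisfied.

5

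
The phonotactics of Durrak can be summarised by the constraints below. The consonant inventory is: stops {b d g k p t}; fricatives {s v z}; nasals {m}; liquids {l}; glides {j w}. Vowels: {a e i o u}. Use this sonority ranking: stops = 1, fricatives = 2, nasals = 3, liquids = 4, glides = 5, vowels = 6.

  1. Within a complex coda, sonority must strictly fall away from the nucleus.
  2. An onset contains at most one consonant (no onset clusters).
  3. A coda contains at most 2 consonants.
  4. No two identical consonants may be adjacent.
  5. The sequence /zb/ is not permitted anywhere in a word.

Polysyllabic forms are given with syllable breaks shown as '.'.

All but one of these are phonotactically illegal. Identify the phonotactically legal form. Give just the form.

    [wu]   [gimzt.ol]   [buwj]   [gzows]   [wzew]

[wu] — σ1 onset /w/, coda /∅/ ok → phonotactically legal
[gimzt.ol] — violates constraint 3: syllable 1 coda /mzt/ has 3 consonants (> 2) → phonotactically illegal
[buwj] — violates constraint 1: syllable 1 coda /wj/: /w/ (glide, 5) → /j/ (glide, 5) does not fall → phonotactically illegal
[gzows] — violates constraint 2: syllable 1 onset /gz/ has 2 consonants (> 1) → phonotactically illegal
[wzew] — violates constraint 2: syllable 1 onset /wz/ has 2 consonants (> 1) → phonotactically illegal

[wu]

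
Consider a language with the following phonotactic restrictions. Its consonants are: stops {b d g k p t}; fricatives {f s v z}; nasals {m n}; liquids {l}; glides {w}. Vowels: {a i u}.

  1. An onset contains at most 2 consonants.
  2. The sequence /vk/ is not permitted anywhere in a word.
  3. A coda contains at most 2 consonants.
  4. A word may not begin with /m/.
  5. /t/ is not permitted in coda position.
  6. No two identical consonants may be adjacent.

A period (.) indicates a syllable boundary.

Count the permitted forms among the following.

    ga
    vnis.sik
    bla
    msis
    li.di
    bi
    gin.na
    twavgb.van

4

ga — σ1 onset /g/, coda /∅/ ok → permitted
vnis.sik — violates constraint 6: adjacent identical consonants /ss/ → not permitted
bla — σ1 onset /bl/ (2C), coda /∅/ ok → permitted
msis — violates constraint 4: word begins with /m/ → not permitted
li.di — σ1 onset /l/, coda /∅/ ok; σ2 onset /d/, coda /∅/ ok → permitted
bi — σ1 onset /b/, coda /∅/ ok → permitted
gin.na — violates constraint 6: adjacent identical consonants /nn/ → not permitted
twavgb.van — violates constraint 3: syllable 1 coda /vgb/ has 3 consonants (> 2) → not permitted
Permitted: ga, bla, li.di, bi → 4.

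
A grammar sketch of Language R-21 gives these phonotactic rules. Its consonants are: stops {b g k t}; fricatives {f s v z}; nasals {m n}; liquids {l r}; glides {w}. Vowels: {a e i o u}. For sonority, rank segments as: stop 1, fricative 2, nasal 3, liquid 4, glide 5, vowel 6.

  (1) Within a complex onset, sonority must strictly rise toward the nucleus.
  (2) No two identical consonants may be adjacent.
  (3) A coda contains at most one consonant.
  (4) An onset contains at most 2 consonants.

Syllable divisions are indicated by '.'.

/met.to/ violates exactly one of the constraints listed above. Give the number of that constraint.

2

/met.to/: adjacent identical consonants /tt/.
This is a violation of constraint 2: "No two identical consonants may be adjacent."
The remaining constraints (1, 3, 4) are satisfied.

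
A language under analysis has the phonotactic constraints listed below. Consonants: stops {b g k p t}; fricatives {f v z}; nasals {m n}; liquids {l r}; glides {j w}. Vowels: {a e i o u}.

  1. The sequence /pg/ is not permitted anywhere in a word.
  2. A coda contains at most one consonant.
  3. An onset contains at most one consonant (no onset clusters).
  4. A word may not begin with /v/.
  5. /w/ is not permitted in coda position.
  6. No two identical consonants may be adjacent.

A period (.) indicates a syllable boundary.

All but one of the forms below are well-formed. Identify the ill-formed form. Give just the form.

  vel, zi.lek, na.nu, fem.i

vel — violates constraint 4: word begins with /v/ → ill-formed
zi.lek — σ1 onset /z/, coda /∅/ ok; σ2 onset /l/, coda /k/ ok → well-formed
na.nu — σ1 onset /n/, coda /∅/ ok; σ2 onset /n/, coda /∅/ ok → well-formed
fem.i — σ1 onset /f/, coda /m/ ok; σ2 onset /∅/, coda /∅/ ok → well-formed

vel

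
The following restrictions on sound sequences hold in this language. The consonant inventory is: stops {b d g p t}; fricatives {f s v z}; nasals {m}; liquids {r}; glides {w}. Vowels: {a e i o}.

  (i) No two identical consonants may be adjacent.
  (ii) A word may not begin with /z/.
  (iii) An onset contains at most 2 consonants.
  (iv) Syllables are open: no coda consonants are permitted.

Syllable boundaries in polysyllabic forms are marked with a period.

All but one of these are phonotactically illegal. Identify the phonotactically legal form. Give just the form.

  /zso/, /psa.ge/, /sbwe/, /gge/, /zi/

/zso/ — violates constraint (ii): word begins with /z/ → phonotactically illegal
/psa.ge/ — σ1 onset /ps/ (2C), coda /∅/ ok; σ2 onset /g/, coda /∅/ ok → phonotactically legal
/sbwe/ — violates constraint (iii): syllable 1 onset /sbw/ has 3 consonants (> 2) → phonotactically illegal
/gge/ — violates constraint (i): adjacent identical consonants /gg/ → phonotactically illegal
/zi/ — violates constraint (ii): word begins with /z/ → phonotactically illegal

/psa.ge/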